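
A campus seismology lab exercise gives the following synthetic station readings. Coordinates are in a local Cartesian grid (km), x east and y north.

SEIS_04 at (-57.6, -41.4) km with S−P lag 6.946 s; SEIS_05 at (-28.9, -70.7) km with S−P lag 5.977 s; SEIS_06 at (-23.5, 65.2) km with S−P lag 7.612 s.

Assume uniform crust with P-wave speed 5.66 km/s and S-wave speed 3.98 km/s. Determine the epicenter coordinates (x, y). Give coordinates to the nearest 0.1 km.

Distance from S−P lag: d = Δt · v_P v_S / (v_P − v_S) = Δt · (5.66·3.98)/(5.66−3.98) ≈ 13.4088·Δt.
So d_SEIS_04 = 93.14, d_SEIS_05 = 80.14, d_SEIS_06 = 102.07 km.
Circle about each station: (x + 57.6)² + (y + 41.4)² = 93.14²; (x + 28.9)² + (y + 70.7)² = 80.14²; (x + 23.5)² + (y − 65.2)² = 102.07².
Subtracting pairs of circle equations eliminates x²+y² and gives linear equations (the radical axes):
57.4 x − 58.6 y = 3054.62
68.2 x + 213.2 y = -1971.66
Solving the 2×2 system: x ≈ 33.0, y ≈ -19.8 km.
Check against SEIS_04 (with the unrounded x, y): √((x + 57.6)²+(y + 41.4)²) = 93.14 ≈ 93.14 km. ✓

33.0 km east, -19.8 km north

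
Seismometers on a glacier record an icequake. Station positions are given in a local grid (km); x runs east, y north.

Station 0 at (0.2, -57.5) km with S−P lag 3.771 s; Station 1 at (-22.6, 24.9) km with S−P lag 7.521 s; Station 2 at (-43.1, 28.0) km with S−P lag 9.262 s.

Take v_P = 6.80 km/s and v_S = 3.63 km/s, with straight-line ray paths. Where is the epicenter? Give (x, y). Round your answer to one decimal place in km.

x ≈ 2.1 km, y ≈ -28.2 km

Distance from S−P lag: d = Δt · v_P v_S / (v_P − v_S) = Δt · (6.80·3.63)/(6.80−3.63) ≈ 7.7868·Δt.
So d_Station 0 = 29.36, d_Station 1 = 58.56, d_Station 2 = 72.12 km.
Circle about each station: (x − 0.2)² + (y + 57.5)² = 29.36²; (x + 22.6)² + (y − 24.9)² = 58.56²; (x + 43.1)² + (y − 28.0)² = 72.12².
Subtracting pairs of circle equations eliminates x²+y² and gives linear equations (the radical axes):
-45.6 x + 164.8 y = -4742.78
-86.6 x + 171.0 y = -5003.96
Solving the 2×2 system: x ≈ 2.1, y ≈ -28.2 km.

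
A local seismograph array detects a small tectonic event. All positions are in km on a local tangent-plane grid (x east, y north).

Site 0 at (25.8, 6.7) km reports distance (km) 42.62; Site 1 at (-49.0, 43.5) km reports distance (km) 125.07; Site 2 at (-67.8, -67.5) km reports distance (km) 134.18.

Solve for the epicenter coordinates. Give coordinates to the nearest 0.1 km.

Circle about each station: (x − 25.8)² + (y − 6.7)² = 42.62²; (x + 49.0)² + (y − 43.5)² = 125.07²; (x + 67.8)² + (y + 67.5)² = 134.18².
Subtracting the Site 0 equation from the Site 1 and Site 2 equations removes the quadratic terms:
-149.6 x + 73.6 y = -10243.32
-187.2 x − 148.4 y = -7745.25
Solving the 2×2 system: x ≈ 58.1, y ≈ -21.1 km.
Check against Site 0 (with the unrounded x, y): √((x − 25.8)²+(y − 6.7)²) = 42.61 ≈ 42.62 km. ✓

x ≈ 58.1 km, y ≈ -21.1 km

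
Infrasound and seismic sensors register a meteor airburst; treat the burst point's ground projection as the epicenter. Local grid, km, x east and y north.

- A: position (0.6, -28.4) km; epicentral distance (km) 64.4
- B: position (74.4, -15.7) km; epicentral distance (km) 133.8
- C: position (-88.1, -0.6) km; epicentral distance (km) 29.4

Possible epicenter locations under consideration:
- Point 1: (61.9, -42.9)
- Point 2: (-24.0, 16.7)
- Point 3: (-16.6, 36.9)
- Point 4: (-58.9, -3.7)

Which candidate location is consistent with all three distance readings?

For each candidate, compare |candidate − station| to the reported distance:
Point 1: residuals A 1.4, B 103.9, C 126.5 → max 126.5 km
Point 2: residuals A 13.0, B 30.2, C 37.0 → max 37.0 km
Point 3: residuals A 3.1, B 28.7, C 51.3 → max 51.3 km
Point 4: residuals A 0.0, B 0.0, C 0.0 → max 0.0 km
Only Point 4 has all residuals ≈ 0.

Point 4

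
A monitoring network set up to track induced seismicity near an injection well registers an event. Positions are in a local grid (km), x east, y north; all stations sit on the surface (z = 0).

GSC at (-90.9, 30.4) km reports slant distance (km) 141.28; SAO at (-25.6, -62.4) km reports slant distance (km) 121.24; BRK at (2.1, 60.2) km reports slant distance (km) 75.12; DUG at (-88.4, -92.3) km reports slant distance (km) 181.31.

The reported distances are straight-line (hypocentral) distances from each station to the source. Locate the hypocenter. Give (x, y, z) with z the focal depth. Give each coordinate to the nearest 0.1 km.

Each station gives a sphere (x−x_i)² + (y−y_i)² + z² = d_i² (stations at z=0).
Subtracting the GSC sphere from SAO and BRK: z² cancels, leaving linear equations in x and y:
130.6 x − 185.6 y = 623.05
186.0 x + 59.6 y = 8758.50
Solving: x ≈ 39.303, y ≈ 24.299 km (keep extra digits for the depth step; rounded: 39.3, 24.3).
Then from the GSC sphere: z² = 141.28² − (x + 90.9)² − (y − 30.4)² with x = 39.303, y = 24.299, so z ≈ 54.498 ≈ 54.5 km.
Check against DUG (with the unrounded solution): distance 181.31 ≈ 181.31 km. ✓

(39.3, 24.3, 54.5)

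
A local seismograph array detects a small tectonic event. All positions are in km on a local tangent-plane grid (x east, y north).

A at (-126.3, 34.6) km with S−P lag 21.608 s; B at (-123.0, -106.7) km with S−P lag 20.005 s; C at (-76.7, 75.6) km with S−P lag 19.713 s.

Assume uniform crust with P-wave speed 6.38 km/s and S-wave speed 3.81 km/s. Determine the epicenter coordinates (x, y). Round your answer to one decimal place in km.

x ≈ 58.4 km, y ≈ -52.9 km

Distance from S−P lag: d = Δt · v_P v_S / (v_P − v_S) = Δt · (6.38·3.81)/(6.38−3.81) ≈ 9.4583·Δt.
So d_A = 204.37, d_B = 189.21, d_C = 186.45 km.
Circle about each station: (x + 126.3)² + (y − 34.6)² = 204.37²; (x + 123.0)² + (y + 106.7)² = 189.21²; (x + 76.7)² + (y − 75.6)² = 186.45².
Subtracting the A equation from the B and C equations removes the quadratic terms:
6.6 x − 282.6 y = 15331.71
99.2 x + 82.0 y = 1452.89
Solving the 2×2 system: x ≈ 58.4, y ≈ -52.9 km.
Check against A (with the unrounded x, y): √((x + 126.3)²+(y − 34.6)²) = 204.34 ≈ 204.37 km. ✓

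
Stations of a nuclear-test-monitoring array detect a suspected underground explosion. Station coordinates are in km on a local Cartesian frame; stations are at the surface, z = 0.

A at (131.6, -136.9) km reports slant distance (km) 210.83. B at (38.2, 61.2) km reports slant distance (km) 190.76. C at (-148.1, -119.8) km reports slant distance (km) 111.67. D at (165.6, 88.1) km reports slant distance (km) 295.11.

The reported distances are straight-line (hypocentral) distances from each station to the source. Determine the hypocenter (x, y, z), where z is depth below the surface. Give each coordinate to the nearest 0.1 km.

Each station gives a sphere (x−x_i)² + (y−y_i)² + z² = d_i² (stations at z=0).
Subtracting the A sphere from B and C: z² cancels, leaving linear equations in x and y:
-186.8 x + 396.2 y = -22795.58
-559.4 x + 34.2 y = 32204.58
Solving: x ≈ -62.900, y ≈ -87.192 km (keep extra digits for the depth step; rounded: -62.9, -87.2).
Then from the A sphere: z² = 210.83² − (x − 131.6)² − (y + 136.9)² with x = -62.900, y = -87.192, so z ≈ 64.406 ≈ 64.4 km.

(-62.9, -87.2, 64.4)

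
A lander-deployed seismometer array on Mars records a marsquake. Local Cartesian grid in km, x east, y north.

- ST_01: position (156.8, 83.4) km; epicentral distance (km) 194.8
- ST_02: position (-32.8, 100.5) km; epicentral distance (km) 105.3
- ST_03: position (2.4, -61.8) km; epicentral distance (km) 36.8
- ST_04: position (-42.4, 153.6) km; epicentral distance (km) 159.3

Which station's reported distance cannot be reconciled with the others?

Solve using three stations at a time. Using ST_01, ST_02, ST_04 (subtract circle equations pairwise → linear system) gives (x, y) ≈ (-17.5, -3.9).
Distances from that point to each station vs reported:
  ST_01: calculated 194.9 vs reported 194.8 → residual 0.1 km
  ST_02: calculated 105.5 vs reported 105.3 → residual 0.2 km
  ST_03: calculated 61.3 vs reported 36.8 → residual 24.5 km
  ST_04: calculated 159.4 vs reported 159.3 → residual 0.1 km
ST_01, ST_02, ST_04 are mutually consistent (residuals ≈ 0); ST_03 is off by 24.5 km.

ST_03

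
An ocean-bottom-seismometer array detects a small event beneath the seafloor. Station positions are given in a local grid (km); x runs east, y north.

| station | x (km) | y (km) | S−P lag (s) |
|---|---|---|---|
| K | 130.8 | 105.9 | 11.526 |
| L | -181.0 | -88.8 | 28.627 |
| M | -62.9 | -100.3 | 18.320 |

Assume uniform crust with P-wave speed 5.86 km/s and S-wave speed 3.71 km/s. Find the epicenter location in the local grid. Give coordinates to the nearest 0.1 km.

Distance from S−P lag: d = Δt · v_P v_S / (v_P − v_S) = Δt · (5.86·3.71)/(5.86−3.71) ≈ 10.1119·Δt.
So d_K = 116.55, d_L = 289.47, d_M = 185.25 km.
Circle about each station: (x − 130.8)² + (y − 105.9)² = 116.55²; (x + 181.0)² + (y + 88.8)² = 289.47²; (x + 62.9)² + (y + 100.3)² = 185.25².
Subtracting pairs of circle equations eliminates x²+y² and gives linear equations (the radical axes):
-623.6 x − 389.4 y = -57885.99
-387.4 x − 412.4 y = -35040.61
Solving the 2×2 system: x ≈ 96.2, y ≈ -5.4 km.

96.2 km east, -5.4 km north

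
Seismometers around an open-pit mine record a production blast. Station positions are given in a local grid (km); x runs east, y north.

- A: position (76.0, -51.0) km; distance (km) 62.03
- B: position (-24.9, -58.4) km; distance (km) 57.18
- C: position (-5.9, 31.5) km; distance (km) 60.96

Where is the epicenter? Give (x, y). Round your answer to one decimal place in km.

x ≈ 20.4 km, y ≈ -23.5 km

Circle about each station: (x − 76.0)² + (y + 51.0)² = 62.03²; (x + 24.9)² + (y + 58.4)² = 57.18²; (x + 5.9)² + (y − 31.5)² = 60.96².
Subtracting the A equation from the B and C equations removes the quadratic terms:
-201.8 x − 14.8 y = -3768.26
-163.8 x + 165.0 y = -7218.34
Solving the 2×2 system: x ≈ 20.4, y ≈ -23.5 km.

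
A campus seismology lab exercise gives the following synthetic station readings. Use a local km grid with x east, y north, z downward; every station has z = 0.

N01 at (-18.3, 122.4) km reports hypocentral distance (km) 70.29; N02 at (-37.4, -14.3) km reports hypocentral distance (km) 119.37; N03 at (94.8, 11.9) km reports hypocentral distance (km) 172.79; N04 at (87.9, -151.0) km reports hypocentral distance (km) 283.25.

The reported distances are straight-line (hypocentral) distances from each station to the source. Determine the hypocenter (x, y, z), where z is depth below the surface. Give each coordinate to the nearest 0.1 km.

x ≈ -48.6 km, y ≈ 91.0 km, depth ≈ 55.1 km

Each station gives a sphere (x−x_i)² + (y−y_i)² + z² = d_i² (stations at z=0).
Subtracting the N01 sphere from N02 and N03: z² cancels, leaving linear equations in x and y:
-38.2 x − 273.4 y = -23021.91
226.2 x − 221.0 y = -31103.70
Solving: x ≈ -48.601, y ≈ 90.997 km (keep extra digits for the depth step; rounded: -48.6, 91.0).
Then from the N01 sphere: z² = 70.29² − (x + 18.3)² − (y − 122.4)² with x = -48.601, y = 90.997, so z ≈ 55.103 ≈ 55.1 km.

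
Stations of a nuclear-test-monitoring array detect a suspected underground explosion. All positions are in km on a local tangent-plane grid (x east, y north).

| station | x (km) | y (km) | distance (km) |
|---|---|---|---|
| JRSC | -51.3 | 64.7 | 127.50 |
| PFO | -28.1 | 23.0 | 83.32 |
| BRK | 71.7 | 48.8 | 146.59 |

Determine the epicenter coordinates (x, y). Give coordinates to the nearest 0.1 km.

Circle about each station: (x + 51.3)² + (y − 64.7)² = 127.50²; (x + 28.1)² + (y − 23.0)² = 83.32²; (x − 71.7)² + (y − 48.8)² = 146.59².
Subtracting the JRSC equation from the PFO and BRK equations removes the quadratic terms:
46.4 x − 83.4 y = 3814.86
246.0 x − 31.8 y = -4527.83
Solving the 2×2 system: x ≈ -26.2, y ≈ -60.3 km.
Check against JRSC (with the unrounded x, y): √((x + 51.3)²+(y − 64.7)²) = 127.51 ≈ 127.50 km. ✓

x ≈ -26.2 km, y ≈ -60.3 km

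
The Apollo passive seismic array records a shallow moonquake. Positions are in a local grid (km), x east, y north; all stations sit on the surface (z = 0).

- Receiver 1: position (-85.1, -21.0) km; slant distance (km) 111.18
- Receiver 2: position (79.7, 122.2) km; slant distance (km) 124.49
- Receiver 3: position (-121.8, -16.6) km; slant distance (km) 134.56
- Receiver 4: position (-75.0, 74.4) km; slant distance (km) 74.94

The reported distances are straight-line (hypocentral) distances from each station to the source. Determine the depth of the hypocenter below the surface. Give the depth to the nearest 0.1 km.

42.5 km

Each station gives a sphere (x−x_i)² + (y−y_i)² + z² = d_i² (stations at z=0).
Subtracting the Receiver 1 sphere from Receiver 2 and Receiver 3: z² cancels, leaving linear equations in x and y:
329.6 x + 286.4 y = 10465.15
-73.4 x + 8.8 y = 1682.39
Solving: x ≈ -16.292, y ≈ 55.290 km (keep extra digits for the depth step; rounded: -16.3, 55.3).
Then from the Receiver 1 sphere: z² = 111.18² − (x + 85.1)² − (y + 21.0)² with x = -16.292, y = 55.290, so z ≈ 42.500 ≈ 42.5 km.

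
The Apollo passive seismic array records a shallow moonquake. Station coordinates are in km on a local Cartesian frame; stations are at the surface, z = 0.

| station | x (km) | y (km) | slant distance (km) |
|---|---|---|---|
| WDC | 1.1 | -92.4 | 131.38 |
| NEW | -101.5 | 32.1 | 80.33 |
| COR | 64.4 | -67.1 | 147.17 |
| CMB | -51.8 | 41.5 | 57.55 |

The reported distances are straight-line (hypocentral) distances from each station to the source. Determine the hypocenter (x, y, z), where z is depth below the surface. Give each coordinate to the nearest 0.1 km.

x ≈ -41.9 km, y ≈ 20.1 km, depth ≈ 52.5 km

Each station gives a sphere (x−x_i)² + (y−y_i)² + z² = d_i² (stations at z=0).
Subtracting the WDC sphere from NEW and COR: z² cancels, leaving linear equations in x and y:
-205.2 x + 249.0 y = 13601.49
126.6 x + 50.6 y = -4287.50
Solving: x ≈ -41.899, y ≈ 20.096 km (keep extra digits for the depth step; rounded: -41.9, 20.1).
Then from the WDC sphere: z² = 131.38² − (x − 1.1)² − (y + 92.4)² with x = -41.899, y = 20.096, so z ≈ 52.502 ≈ 52.5 km.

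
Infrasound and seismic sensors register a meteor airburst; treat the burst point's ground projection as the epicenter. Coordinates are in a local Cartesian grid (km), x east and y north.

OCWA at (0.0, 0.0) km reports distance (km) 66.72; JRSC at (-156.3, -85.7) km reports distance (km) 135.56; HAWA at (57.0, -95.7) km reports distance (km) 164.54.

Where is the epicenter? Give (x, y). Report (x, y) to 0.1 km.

Circle about each station: x² + y² = 66.72²; (x + 156.3)² + (y + 85.7)² = 135.56²; (x − 57.0)² + (y + 95.7)² = 164.54².
Subtracting pairs of circle equations eliminates x²+y² and gives linear equations (the radical axes):
-312.6 x − 171.4 y = 17849.22
114.0 x − 191.4 y = -10214.36
Solving the 2×2 system: x ≈ -65.1, y ≈ 14.6 km.
Check against OCWA (with the unrounded x, y): √(x²+y²) = 66.72 ≈ 66.72 km. ✓

(-65.1, 14.6)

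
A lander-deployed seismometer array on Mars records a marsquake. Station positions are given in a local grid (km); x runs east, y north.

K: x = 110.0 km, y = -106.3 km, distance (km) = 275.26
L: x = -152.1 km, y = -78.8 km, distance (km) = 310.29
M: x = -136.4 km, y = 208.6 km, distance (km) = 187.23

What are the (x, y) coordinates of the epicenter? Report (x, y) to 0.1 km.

44.7 km east, 161.1 km north

Circle about each station: (x − 110.0)² + (y + 106.3)² = 275.26²; (x + 152.1)² + (y + 78.8)² = 310.29²; (x + 136.4)² + (y − 208.6)² = 187.23².
Subtracting the K equation from the L and M equations removes the quadratic terms:
-524.2 x + 55.0 y = -14567.66
-492.8 x + 629.8 y = 79432.22
Solving the 2×2 system: x ≈ 44.7, y ≈ 161.1 km.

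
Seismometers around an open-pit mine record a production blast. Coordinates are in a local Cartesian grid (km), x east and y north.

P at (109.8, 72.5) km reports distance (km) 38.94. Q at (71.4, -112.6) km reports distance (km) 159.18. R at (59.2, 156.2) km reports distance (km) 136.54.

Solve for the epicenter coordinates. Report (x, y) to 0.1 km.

Circle about each station: (x − 109.8)² + (y − 72.5)² = 38.94²; (x − 71.4)² + (y + 112.6)² = 159.18²; (x − 59.2)² + (y − 156.2)² = 136.54².
Subtracting pairs of circle equations eliminates x²+y² and gives linear equations (the radical axes):
-76.8 x − 370.2 y = -23357.52
-101.2 x + 167.4 y = -6536.06
Solving the 2×2 system: x ≈ 125.8, y ≈ 37.0 km.
Check against P (with the unrounded x, y): √((x − 109.8)²+(y − 72.5)²) = 38.93 ≈ 38.94 km. ✓

(125.8, 37.0)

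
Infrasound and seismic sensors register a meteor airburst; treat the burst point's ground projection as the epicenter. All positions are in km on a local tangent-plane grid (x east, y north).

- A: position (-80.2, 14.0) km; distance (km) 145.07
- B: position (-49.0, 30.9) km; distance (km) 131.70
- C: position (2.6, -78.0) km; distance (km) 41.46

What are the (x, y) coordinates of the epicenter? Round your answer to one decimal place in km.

Circle about each station: (x + 80.2)² + (y − 14.0)² = 145.07²; (x + 49.0)² + (y − 30.9)² = 131.70²; (x − 2.6)² + (y + 78.0)² = 41.46².
Subtracting the A equation from the B and C equations removes the quadratic terms:
62.4 x + 33.8 y = 428.18
165.6 x − 184.0 y = 18789.09
Solving the 2×2 system: x ≈ 41.8, y ≈ -64.5 km.

(41.8, -64.5)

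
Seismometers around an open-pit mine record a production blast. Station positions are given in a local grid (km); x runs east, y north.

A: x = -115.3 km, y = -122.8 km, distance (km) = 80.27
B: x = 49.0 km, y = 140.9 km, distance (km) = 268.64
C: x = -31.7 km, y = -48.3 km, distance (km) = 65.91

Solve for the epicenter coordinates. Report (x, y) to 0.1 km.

(-35.5, -114.1)

Circle about each station: (x + 115.3)² + (y + 122.8)² = 80.27²; (x − 49.0)² + (y − 140.9)² = 268.64²; (x + 31.7)² + (y + 48.3)² = 65.91².
Subtracting pairs of circle equations eliminates x²+y² and gives linear equations (the radical axes):
328.6 x + 527.4 y = -71844.30
167.2 x + 149.0 y = -22937.01
Solving the 2×2 system: x ≈ -35.5, y ≈ -114.1 km.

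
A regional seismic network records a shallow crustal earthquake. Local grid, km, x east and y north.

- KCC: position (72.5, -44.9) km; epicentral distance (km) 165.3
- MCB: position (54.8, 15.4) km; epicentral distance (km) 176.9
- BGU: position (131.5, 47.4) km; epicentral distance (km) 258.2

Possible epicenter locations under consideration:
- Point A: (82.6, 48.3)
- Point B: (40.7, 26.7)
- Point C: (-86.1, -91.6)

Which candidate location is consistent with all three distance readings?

Point C

For each candidate, compare |candidate − station| to the reported distance:
Point A: residuals KCC 71.6, MCB 133.8, BGU 209.3 → max 209.3 km
Point B: residuals KCC 87.0, MCB 158.8, BGU 165.1 → max 165.1 km
Point C: residuals KCC 0.0, MCB 0.0, BGU 0.0 → max 0.0 km
Only Point C has all residuals ≈ 0.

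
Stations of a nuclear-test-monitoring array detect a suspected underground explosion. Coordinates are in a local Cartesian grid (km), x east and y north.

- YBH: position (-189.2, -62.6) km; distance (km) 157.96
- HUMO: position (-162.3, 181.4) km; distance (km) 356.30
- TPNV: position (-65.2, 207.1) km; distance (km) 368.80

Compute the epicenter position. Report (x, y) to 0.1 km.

Circle about each station: (x + 189.2)² + (y + 62.6)² = 157.96²; (x + 162.3)² + (y − 181.4)² = 356.30²; (x + 65.2)² + (y − 207.1)² = 368.80².
Subtracting the YBH equation from the HUMO and TPNV equations removes the quadratic terms:
53.8 x + 488.0 y = -82466.48
248.0 x + 539.4 y = -103636.03
Solving the 2×2 system: x ≈ -66.2, y ≈ -161.7 km.

-66.2 km east, -161.7 km north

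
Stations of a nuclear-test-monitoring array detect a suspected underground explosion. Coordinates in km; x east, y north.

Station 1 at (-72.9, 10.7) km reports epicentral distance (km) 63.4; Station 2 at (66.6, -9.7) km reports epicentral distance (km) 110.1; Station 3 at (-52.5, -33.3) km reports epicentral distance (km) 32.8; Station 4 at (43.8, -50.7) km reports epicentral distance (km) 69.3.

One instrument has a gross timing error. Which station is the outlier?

Solve using three stations at a time. Using Station 1, Station 3, Station 4 (subtract circle equations pairwise → linear system) gives (x, y) ≈ (-20.7, -25.3).
Distances from that point to each station vs reported:
  Station 1: calculated 63.4 vs reported 63.4 → residual 0.0 km
  Station 2: calculated 88.7 vs reported 110.1 → residual 21.4 km
  Station 3: calculated 32.8 vs reported 32.8 → residual 0.0 km
  Station 4: calculated 69.3 vs reported 69.3 → residual 0.0 km
Station 1, Station 3, Station 4 are mutually consistent (residuals ≈ 0); Station 2 is off by 21.4 km.

Station 2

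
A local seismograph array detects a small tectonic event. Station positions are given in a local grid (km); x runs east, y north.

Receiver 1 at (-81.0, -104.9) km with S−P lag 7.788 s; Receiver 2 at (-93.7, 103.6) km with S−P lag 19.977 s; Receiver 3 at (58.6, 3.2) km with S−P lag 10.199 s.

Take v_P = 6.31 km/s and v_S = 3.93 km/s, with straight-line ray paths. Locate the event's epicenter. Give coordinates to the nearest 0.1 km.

-2.7 km east, -83.6 km north

Distance from S−P lag: d = Δt · v_P v_S / (v_P − v_S) = Δt · (6.31·3.93)/(6.31−3.93) ≈ 10.4195·Δt.
So d_Receiver 1 = 81.15, d_Receiver 2 = 208.15, d_Receiver 3 = 106.27 km.
Circle about each station: (x + 81.0)² + (y + 104.9)² = 81.15²; (x + 93.7)² + (y − 103.6)² = 208.15²; (x − 58.6)² + (y − 3.2)² = 106.27².
Subtracting the Receiver 1 equation from the Receiver 2 and Receiver 3 equations removes the quadratic terms:
-25.4 x + 417.0 y = -34793.46
279.2 x + 216.2 y = -18828.80
Solving the 2×2 system: x ≈ -2.7, y ≈ -83.6 km.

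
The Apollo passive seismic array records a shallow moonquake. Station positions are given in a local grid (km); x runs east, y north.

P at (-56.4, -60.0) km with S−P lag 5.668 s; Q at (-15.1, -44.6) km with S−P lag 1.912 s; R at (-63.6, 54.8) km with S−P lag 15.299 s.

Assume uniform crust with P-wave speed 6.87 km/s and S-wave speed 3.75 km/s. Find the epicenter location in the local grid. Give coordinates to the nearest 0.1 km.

Distance from S−P lag: d = Δt · v_P v_S / (v_P − v_S) = Δt · (6.87·3.75)/(6.87−3.75) ≈ 8.2572·Δt.
So d_P = 46.80, d_Q = 15.79, d_R = 126.33 km.
Circle about each station: (x + 56.4)² + (y + 60.0)² = 46.80²; (x + 15.1)² + (y + 44.6)² = 15.79²; (x + 63.6)² + (y − 54.8)² = 126.33².
Subtracting pairs of circle equations eliminates x²+y² and gives linear equations (the radical axes):
82.6 x + 30.8 y = -2622.87
-14.4 x + 229.6 y = -13501.99
Solving the 2×2 system: x ≈ -9.6, y ≈ -59.4 km.
Check against P (with the unrounded x, y): √((x + 56.4)²+(y + 60.0)²) = 46.80 ≈ 46.80 km. ✓

-9.6 km east, -59.4 km north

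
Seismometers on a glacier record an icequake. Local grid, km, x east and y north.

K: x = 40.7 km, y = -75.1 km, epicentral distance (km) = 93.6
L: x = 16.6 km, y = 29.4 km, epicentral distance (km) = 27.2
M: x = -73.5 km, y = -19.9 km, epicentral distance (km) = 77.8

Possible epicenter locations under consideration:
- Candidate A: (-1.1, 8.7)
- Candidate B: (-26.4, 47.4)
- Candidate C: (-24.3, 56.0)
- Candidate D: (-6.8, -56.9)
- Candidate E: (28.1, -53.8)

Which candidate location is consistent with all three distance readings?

Candidate A

For each candidate, compare |candidate − station| to the reported distance:
Candidate A: residuals K 0.0, L 0.0, M 0.0 → max 0.0 km
Candidate B: residuals K 46.1, L 19.4, M 4.3 → max 46.1 km
Candidate C: residuals K 52.7, L 21.6, M 12.7 → max 52.7 km
Candidate D: residuals K 42.7, L 62.2, M 1.5 → max 62.2 km
Candidate E: residuals K 68.9, L 56.8, M 29.3 → max 68.9 km
Only Candidate A has all residuals ≈ 0.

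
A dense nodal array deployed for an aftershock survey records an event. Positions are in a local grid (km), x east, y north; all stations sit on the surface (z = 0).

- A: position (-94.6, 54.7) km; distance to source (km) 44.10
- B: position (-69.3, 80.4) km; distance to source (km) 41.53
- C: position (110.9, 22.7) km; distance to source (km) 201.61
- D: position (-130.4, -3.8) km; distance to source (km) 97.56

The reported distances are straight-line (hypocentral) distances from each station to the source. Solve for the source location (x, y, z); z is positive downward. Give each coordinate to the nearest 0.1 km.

x ≈ -81.0 km, y ≈ 70.9 km, depth ≈ 38.7 km

Each station gives a sphere (x−x_i)² + (y−y_i)² + z² = d_i² (stations at z=0).
Subtracting the A sphere from B and C: z² cancels, leaving linear equations in x and y:
50.6 x + 51.4 y = -454.53
411.0 x − 64.0 y = -37828.93
Solving: x ≈ -81.001, y ≈ 70.897 km (keep extra digits for the depth step; rounded: -81.0, 70.9).
Then from the A sphere: z² = 44.10² − (x + 94.6)² − (y − 54.7)² with x = -81.001, y = 70.897, so z ≈ 38.698 ≈ 38.7 km.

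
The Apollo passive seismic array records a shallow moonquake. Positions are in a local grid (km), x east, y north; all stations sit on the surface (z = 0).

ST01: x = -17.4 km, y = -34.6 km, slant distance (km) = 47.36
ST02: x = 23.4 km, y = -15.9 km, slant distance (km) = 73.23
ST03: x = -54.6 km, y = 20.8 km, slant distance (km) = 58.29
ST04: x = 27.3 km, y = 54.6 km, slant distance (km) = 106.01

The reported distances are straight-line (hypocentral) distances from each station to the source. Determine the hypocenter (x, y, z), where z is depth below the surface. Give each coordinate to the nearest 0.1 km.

x ≈ -38.2 km, y ≈ -18.8 km, depth ≈ 39.5 km

Each station gives a sphere (x−x_i)² + (y−y_i)² + z² = d_i² (stations at z=0).
Subtracting the ST01 sphere from ST02 and ST03: z² cancels, leaving linear equations in x and y:
81.6 x + 37.4 y = -3819.21
-74.4 x + 110.8 y = 759.13
Solving: x ≈ -38.191, y ≈ -18.793 km (keep extra digits for the depth step; rounded: -38.2, -18.8).
Then from the ST01 sphere: z² = 47.36² − (x + 17.4)² − (y + 34.6)² with x = -38.191, y = -18.793, so z ≈ 39.508 ≈ 39.5 km.
Check against ST04 (with the unrounded solution): distance 106.00 ≈ 106.01 km. ✓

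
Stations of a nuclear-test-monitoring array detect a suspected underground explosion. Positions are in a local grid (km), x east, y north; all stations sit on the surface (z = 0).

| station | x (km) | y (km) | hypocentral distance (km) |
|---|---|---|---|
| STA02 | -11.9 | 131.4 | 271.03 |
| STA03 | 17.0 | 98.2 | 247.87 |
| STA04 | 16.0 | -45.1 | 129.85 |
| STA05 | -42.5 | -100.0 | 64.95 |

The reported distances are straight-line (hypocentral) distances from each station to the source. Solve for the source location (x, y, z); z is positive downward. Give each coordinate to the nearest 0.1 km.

(-68.9, -128.4, 52.1)

Each station gives a sphere (x−x_i)² + (y−y_i)² + z² = d_i² (stations at z=0).
Subtracting the STA02 sphere from STA03 and STA04: z² cancels, leaving linear equations in x and y:
57.8 x − 66.4 y = 4542.39
55.8 x − 353.0 y = 41478.68
Solving: x ≈ -68.912, y ≈ -128.397 km (keep extra digits for the depth step; rounded: -68.9, -128.4).
Then from the STA02 sphere: z² = 271.03² − (x + 11.9)² − (y − 131.4)² with x = -68.912, y = -128.397, so z ≈ 52.081 ≈ 52.1 km.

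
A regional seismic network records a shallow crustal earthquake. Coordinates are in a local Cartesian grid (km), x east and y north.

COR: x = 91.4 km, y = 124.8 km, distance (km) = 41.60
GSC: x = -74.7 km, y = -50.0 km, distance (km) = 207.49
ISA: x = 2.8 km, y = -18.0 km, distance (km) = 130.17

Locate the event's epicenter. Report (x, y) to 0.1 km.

Circle about each station: (x − 91.4)² + (y − 124.8)² = 41.60²; (x + 74.7)² + (y + 50.0)² = 207.49²; (x − 2.8)² + (y + 18.0)² = 130.17².
Subtracting the COR equation from the GSC and ISA equations removes the quadratic terms:
-332.2 x − 349.6 y = -57170.45
-177.2 x − 285.6 y = -38810.83
Solving the 2×2 system: x ≈ 83.8, y ≈ 83.9 km.

x ≈ 83.8 km, y ≈ 83.9 km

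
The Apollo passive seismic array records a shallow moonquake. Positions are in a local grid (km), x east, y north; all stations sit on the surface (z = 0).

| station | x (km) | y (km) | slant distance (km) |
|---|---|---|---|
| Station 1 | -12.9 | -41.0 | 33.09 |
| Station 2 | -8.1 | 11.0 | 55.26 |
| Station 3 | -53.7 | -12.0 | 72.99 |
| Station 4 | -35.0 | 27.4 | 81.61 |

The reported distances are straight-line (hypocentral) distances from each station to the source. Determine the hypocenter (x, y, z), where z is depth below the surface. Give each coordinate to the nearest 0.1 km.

Each station gives a sphere (x−x_i)² + (y−y_i)² + z² = d_i² (stations at z=0).
Subtracting the Station 1 sphere from Station 2 and Station 3: z² cancels, leaving linear equations in x and y:
9.6 x + 104.0 y = -3619.52
-81.6 x + 58.0 y = -3052.31
Solving: x ≈ 11.888, y ≈ -35.900 km (keep extra digits for the depth step; rounded: 11.9, -35.9).
Then from the Station 1 sphere: z² = 33.09² − (x + 12.9)² − (y + 41.0)² with x = 11.888, y = -35.900, so z ≈ 21.319 ≈ 21.3 km.

x ≈ 11.9 km, y ≈ -35.9 km, depth ≈ 21.3 km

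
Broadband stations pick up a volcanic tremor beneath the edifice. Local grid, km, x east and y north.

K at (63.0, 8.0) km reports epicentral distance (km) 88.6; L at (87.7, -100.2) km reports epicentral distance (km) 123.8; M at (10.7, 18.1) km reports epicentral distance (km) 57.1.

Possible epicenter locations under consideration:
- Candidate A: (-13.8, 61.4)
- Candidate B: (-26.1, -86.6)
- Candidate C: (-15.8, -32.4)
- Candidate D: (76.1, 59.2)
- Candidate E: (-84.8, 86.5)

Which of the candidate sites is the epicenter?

For each candidate, compare |candidate − station| to the reported distance:
Candidate A: residuals K 4.9, L 67.0, M 7.3 → max 67.0 km
Candidate B: residuals K 41.4, L 9.2, M 53.9 → max 53.9 km
Candidate C: residuals K 0.0, L 0.1, M 0.1 → max 0.1 km
Candidate D: residuals K 35.8, L 36.0, M 20.1 → max 36.0 km
Candidate E: residuals K 78.8, L 130.4, M 60.4 → max 130.4 km
Only Candidate C has all residuals ≈ 0.

Candidate C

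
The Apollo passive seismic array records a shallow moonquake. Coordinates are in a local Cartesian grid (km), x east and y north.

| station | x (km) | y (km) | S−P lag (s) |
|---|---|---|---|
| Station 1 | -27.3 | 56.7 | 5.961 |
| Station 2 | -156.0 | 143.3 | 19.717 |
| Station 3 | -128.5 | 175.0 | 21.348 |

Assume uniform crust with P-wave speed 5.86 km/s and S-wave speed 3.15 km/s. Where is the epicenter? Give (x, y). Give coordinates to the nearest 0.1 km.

Distance from S−P lag: d = Δt · v_P v_S / (v_P − v_S) = Δt · (5.86·3.15)/(5.86−3.15) ≈ 6.8114·Δt.
So d_Station 1 = 40.60, d_Station 2 = 134.30, d_Station 3 = 145.41 km.
Circle about each station: (x + 27.3)² + (y − 56.7)² = 40.60²; (x + 156.0)² + (y − 143.3)² = 134.30²; (x + 128.5)² + (y − 175.0)² = 145.41².
Subtracting the Station 1 equation from the Station 2 and Station 3 equations removes the quadratic terms:
-257.4 x + 173.2 y = 24522.58
-202.4 x + 236.6 y = 23681.36
Solving the 2×2 system: x ≈ -65.8, y ≈ 43.8 km.
Check against Station 1 (with the unrounded x, y): √((x + 27.3)²+(y − 56.7)²) = 40.59 ≈ 40.60 km. ✓

-65.8 km east, 43.8 km north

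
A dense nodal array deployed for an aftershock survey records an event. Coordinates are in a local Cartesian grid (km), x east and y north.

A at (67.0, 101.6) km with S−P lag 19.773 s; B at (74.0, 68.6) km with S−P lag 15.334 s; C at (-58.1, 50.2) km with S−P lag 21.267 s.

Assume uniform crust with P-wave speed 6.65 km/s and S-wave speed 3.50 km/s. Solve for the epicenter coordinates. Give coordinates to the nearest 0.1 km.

x ≈ 67.3 km, y ≈ -44.5 km

Distance from S−P lag: d = Δt · v_P v_S / (v_P − v_S) = Δt · (6.65·3.50)/(6.65−3.50) ≈ 7.3889·Δt.
So d_A = 146.10, d_B = 113.30, d_C = 157.14 km.
Circle about each station: (x − 67.0)² + (y − 101.6)² = 146.10²; (x − 74.0)² + (y − 68.6)² = 113.30²; (x + 58.1)² + (y − 50.2)² = 157.14².
Subtracting pairs of circle equations eliminates x²+y² and gives linear equations (the radical axes):
14.0 x − 66.0 y = 3878.72
-250.2 x − 102.8 y = -12263.68
Solving the 2×2 system: x ≈ 67.3, y ≈ -44.5 km.
Check against A (with the unrounded x, y): √((x − 67.0)²+(y − 101.6)²) = 146.09 ≈ 146.10 km. ✓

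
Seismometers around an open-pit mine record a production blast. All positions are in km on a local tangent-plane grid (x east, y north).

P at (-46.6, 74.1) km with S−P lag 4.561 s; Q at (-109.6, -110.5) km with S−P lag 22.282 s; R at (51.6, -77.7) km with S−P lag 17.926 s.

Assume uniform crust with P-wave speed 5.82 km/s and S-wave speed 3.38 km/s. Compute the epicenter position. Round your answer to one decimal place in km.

(-22.3, 46.5)

Distance from S−P lag: d = Δt · v_P v_S / (v_P − v_S) = Δt · (5.82·3.38)/(5.82−3.38) ≈ 8.0621·Δt.
So d_P = 36.77, d_Q = 179.64, d_R = 144.52 km.
Circle about each station: (x + 46.6)² + (y − 74.1)² = 36.77²; (x + 109.6)² + (y + 110.5)² = 179.64²; (x − 51.6)² + (y + 77.7)² = 144.52².
Subtracting pairs of circle equations eliminates x²+y² and gives linear equations (the radical axes):
-126.0 x − 369.2 y = -14358.46
196.4 x − 303.6 y = -18496.52
Solving the 2×2 system: x ≈ -22.3, y ≈ 46.5 km.
Check against P (with the unrounded x, y): √((x + 46.6)²+(y − 74.1)²) = 36.78 ≈ 36.77 km. ✓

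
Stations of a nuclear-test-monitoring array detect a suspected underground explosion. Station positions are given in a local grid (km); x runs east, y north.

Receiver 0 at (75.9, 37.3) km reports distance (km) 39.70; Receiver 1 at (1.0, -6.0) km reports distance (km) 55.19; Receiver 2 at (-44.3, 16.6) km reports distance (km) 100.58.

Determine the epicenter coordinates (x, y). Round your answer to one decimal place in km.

(55.4, 3.3)

Circle about each station: (x − 75.9)² + (y − 37.3)² = 39.70²; (x − 1.0)² + (y + 6.0)² = 55.19²; (x + 44.3)² + (y − 16.6)² = 100.58².
Subtracting the Receiver 0 equation from the Receiver 1 and Receiver 2 equations removes the quadratic terms:
-149.8 x − 86.6 y = -8584.95
-240.4 x − 41.4 y = -13454.30
Solving the 2×2 system: x ≈ 55.4, y ≈ 3.3 km.
Check against Receiver 0 (with the unrounded x, y): √((x − 75.9)²+(y − 37.3)²) = 39.70 ≈ 39.70 km. ✓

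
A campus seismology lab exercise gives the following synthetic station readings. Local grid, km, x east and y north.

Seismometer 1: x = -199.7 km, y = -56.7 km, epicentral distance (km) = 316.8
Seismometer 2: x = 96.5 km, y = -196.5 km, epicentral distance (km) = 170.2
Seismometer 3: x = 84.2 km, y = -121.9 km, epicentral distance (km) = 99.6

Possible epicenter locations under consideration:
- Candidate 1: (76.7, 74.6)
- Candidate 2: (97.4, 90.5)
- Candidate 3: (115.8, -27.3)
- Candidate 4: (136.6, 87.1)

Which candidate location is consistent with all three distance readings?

For each candidate, compare |candidate − station| to the reported distance:
Candidate 1: residuals Seismometer 1 10.8, Seismometer 2 101.6, Seismometer 3 97.0 → max 101.6 km
Candidate 2: residuals Seismometer 1 14.8, Seismometer 2 116.8, Seismometer 3 113.2 → max 116.8 km
Candidate 3: residuals Seismometer 1 0.1, Seismometer 2 0.1, Seismometer 3 0.1 → max 0.1 km
Candidate 4: residuals Seismometer 1 49.0, Seismometer 2 116.2, Seismometer 3 115.9 → max 116.2 km
Only Candidate 3 has all residuals ≈ 0.

Candidate 3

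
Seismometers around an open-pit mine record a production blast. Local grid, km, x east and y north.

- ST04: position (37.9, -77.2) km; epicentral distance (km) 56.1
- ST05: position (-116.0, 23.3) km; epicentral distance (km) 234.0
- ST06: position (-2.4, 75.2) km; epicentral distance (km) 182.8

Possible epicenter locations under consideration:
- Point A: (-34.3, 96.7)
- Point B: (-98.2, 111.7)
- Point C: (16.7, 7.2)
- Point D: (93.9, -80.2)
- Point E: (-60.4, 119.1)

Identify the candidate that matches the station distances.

For each candidate, compare |candidate − station| to the reported distance:
Point A: residuals ST04 132.2, ST05 124.2, ST06 144.3 → max 144.3 km
Point B: residuals ST04 176.7, ST05 143.8, ST06 80.3 → max 176.7 km
Point C: residuals ST04 30.9, ST05 100.3, ST06 112.2 → max 112.2 km
Point D: residuals ST04 0.0, ST05 0.0, ST06 0.0 → max 0.0 km
Point E: residuals ST04 163.4, ST05 123.2, ST06 110.1 → max 163.4 km
Only Point D has all residuals ≈ 0.

Point D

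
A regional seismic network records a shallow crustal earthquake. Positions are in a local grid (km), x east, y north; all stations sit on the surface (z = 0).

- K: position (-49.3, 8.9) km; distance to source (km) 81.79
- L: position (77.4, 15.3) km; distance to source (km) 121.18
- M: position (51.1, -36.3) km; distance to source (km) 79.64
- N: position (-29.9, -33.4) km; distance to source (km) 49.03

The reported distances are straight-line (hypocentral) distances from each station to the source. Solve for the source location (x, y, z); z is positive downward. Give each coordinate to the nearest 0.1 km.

(-14.3, -51.3, 42.9)

Each station gives a sphere (x−x_i)² + (y−y_i)² + z² = d_i² (stations at z=0).
Subtracting the K sphere from L and M: z² cancels, leaving linear equations in x and y:
253.4 x + 12.8 y = -4279.84
200.8 x − 90.4 y = 1766.27
Solving: x ≈ -14.298, y ≈ -51.299 km (keep extra digits for the depth step; rounded: -14.3, -51.3).
Then from the K sphere: z² = 81.79² − (x + 49.3)² − (y − 8.9)² with x = -14.298, y = -51.299, so z ≈ 42.902 ≈ 42.9 km.
Check against N (with the unrounded solution): distance 49.03 ≈ 49.03 km. ✓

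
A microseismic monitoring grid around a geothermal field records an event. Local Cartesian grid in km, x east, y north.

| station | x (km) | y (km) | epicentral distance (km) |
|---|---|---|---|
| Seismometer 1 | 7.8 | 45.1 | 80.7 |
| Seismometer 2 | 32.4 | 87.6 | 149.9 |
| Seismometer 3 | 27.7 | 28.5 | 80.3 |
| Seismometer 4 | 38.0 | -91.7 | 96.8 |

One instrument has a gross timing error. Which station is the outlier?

Seismometer 2

Solve using three stations at a time. Using Seismometer 1, Seismometer 3, Seismometer 4 (subtract circle equations pairwise → linear system) gives (x, y) ≈ (-32.2, -25.0).
Distances from that point to each station vs reported:
  Seismometer 1: calculated 80.7 vs reported 80.7 → residual 0.0 km
  Seismometer 2: calculated 129.8 vs reported 149.9 → residual 20.1 km
  Seismometer 3: calculated 80.3 vs reported 80.3 → residual 0.0 km
  Seismometer 4: calculated 96.8 vs reported 96.8 → residual 0.0 km
Seismometer 1, Seismometer 3, Seismometer 4 are mutually consistent (residuals ≈ 0); Seismometer 2 is off by 20.1 km.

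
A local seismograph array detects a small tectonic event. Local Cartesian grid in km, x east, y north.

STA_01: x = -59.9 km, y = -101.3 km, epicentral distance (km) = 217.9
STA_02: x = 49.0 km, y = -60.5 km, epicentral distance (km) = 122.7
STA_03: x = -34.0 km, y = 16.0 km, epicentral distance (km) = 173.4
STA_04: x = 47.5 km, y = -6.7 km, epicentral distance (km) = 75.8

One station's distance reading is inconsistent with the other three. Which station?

Solve using three stations at a time. Using STA_01, STA_02, STA_04 (subtract circle equations pairwise → linear system) gives (x, y) ≈ (92.8, 54.2).
Distances from that point to each station vs reported:
  STA_01: calculated 217.9 vs reported 217.9 → residual 0.0 km
  STA_02: calculated 122.8 vs reported 122.7 → residual 0.1 km
  STA_03: calculated 132.4 vs reported 173.4 → residual 41.0 km
  STA_04: calculated 75.9 vs reported 75.8 → residual 0.1 km
STA_01, STA_02, STA_04 are mutually consistent (residuals ≈ 0); STA_03 is off by 41.0 km.

STA_03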